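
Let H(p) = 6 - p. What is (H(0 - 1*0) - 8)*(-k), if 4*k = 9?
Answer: 9/2 ≈ 4.5000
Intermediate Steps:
k = 9/4 (k = (¼)*9 = 9/4 ≈ 2.2500)
(H(0 - 1*0) - 8)*(-k) = ((6 - (0 - 1*0)) - 8)*(-1*9/4) = ((6 - (0 + 0)) - 8)*(-9/4) = ((6 - 1*0) - 8)*(-9/4) = ((6 + 0) - 8)*(-9/4) = (6 - 8)*(-9/4) = -2*(-9/4) = 9/2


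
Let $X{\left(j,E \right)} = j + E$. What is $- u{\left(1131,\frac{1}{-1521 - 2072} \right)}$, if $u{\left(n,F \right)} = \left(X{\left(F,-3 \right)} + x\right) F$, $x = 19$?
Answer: $\frac{57487}{12909649} \approx 0.004453$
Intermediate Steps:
$X{\left(j,E \right)} = E + j$
$u{\left(n,F \right)} = F \left(16 + F\right)$ ($u{\left(n,F \right)} = \left(\left(-3 + F\right) + 19\right) F = \left(16 + F\right) F = F \left(16 + F\right)$)
$- u{\left(1131,\frac{1}{-1521 - 2072} \right)} = - \frac{16 + \frac{1}{-1521 - 2072}}{-1521 - 2072} = - \frac{16 + \frac{1}{-3593}}{-3593} = - \frac{\left(-1\right) \left(16 - \frac{1}{3593}\right)}{3593} = - \frac{\left(-1\right) 57487}{3593 \cdot 3593} = \left(-1\right) \left(- \frac{57487}{12909649}\right) = \frac{57487}{12909649}$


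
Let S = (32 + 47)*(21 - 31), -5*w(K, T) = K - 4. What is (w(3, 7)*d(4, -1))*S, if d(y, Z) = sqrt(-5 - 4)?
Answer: -474*I ≈ -474.0*I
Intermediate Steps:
w(K, T) = 4/5 - K/5 (w(K, T) = -(K - 4)/5 = -(-4 + K)/5 = 4/5 - K/5)
S = -790 (S = 79*(-10) = -790)
d(y, Z) = 3*I (d(y, Z) = sqrt(-9) = 3*I)
(w(3, 7)*d(4, -1))*S = ((4/5 - 1/5*3)*(3*I))*(-790) = ((4/5 - 3/5)*(3*I))*(-790) = ((3*I)/5)*(-790) = (3*I/5)*(-790) = -474*I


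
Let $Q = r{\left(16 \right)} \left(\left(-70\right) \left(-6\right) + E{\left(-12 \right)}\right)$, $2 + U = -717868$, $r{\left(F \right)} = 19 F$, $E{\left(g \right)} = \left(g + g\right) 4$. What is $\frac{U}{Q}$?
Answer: $- \frac{119645}{16416} \approx -7.2883$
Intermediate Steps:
$E{\left(g \right)} = 8 g$ ($E{\left(g \right)} = 2 g 4 = 8 g$)
$U = -717870$ ($U = -2 - 717868 = -717870$)
$Q = 98496$ ($Q = 19 \cdot 16 \left(\left(-70\right) \left(-6\right) + 8 \left(-12\right)\right) = 304 \left(420 - 96\right) = 304 \cdot 324 = 98496$)
$\frac{U}{Q} = - \frac{717870}{98496} = \left(-717870\right) \frac{1}{98496} = - \frac{119645}{16416}$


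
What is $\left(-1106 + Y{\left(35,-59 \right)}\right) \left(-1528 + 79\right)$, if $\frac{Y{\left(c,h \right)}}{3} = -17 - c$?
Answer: $1828638$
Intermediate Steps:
$Y{\left(c,h \right)} = -51 - 3 c$ ($Y{\left(c,h \right)} = 3 \left(-17 - c\right) = -51 - 3 c$)
$\left(-1106 + Y{\left(35,-59 \right)}\right) \left(-1528 + 79\right) = \left(-1106 - 156\right) \left(-1528 + 79\right) = \left(-1106 - 156\right) \left(-1449\right) = \left(-1262\right) \left(-1449\right) = 1828638$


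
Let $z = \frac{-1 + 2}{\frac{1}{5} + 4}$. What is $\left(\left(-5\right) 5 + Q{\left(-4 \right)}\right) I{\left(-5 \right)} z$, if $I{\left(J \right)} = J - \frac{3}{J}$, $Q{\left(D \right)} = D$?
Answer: $\frac{638}{21} \approx 30.381$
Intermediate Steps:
$z = \frac{5}{21}$ ($z = 1 \frac{1}{\frac{1}{5} + 4} = 1 \frac{1}{\frac{21}{5}} = 1 \cdot \frac{5}{21} = \frac{5}{21} \approx 0.2381$)
$\left(\left(-5\right) 5 + Q{\left(-4 \right)}\right) I{\left(-5 \right)} z = \left(\left(-5\right) 5 - 4\right) \left(-5 - \frac{3}{-5}\right) \frac{5}{21} = \left(-25 - 4\right) \left(-5 - - \frac{3}{5}\right) \frac{5}{21} = - 29 \left(-5 + \frac{3}{5}\right) \frac{5}{21} = \left(-29\right) \left(- \frac{22}{5}\right) \frac{5}{21} = \frac{638}{5} \cdot \frac{5}{21} = \frac{638}{21}$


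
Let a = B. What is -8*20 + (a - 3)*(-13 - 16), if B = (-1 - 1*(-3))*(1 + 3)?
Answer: -305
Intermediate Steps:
B = 8 (B = (-1 + 3)*4 = 2*4 = 8)
a = 8
-8*20 + (a - 3)*(-13 - 16) = -8*20 + (8 - 3)*(-13 - 16) = -160 + 5*(-29) = -160 - 145 = -305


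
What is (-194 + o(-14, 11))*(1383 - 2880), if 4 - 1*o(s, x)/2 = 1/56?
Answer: 7797873/28 ≈ 2.7850e+5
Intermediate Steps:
o(s, x) = 223/28 (o(s, x) = 8 - 2/56 = 8 - 2*1/56 = 8 - 1/28 = 223/28)
(-194 + o(-14, 11))*(1383 - 2880) = (-194 + 223/28)*(1383 - 2880) = -5209/28*(-1497) = 7797873/28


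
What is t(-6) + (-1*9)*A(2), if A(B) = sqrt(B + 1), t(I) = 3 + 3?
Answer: 6 - 9*sqrt(3) ≈ -9.5885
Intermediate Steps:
t(I) = 6
A(B) = sqrt(1 + B)
t(-6) + (-1*9)*A(2) = 6 + (-1*9)*sqrt(1 + 2) = 6 - 9*sqrt(3)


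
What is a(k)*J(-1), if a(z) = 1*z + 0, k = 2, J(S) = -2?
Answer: -4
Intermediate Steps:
a(z) = z (a(z) = z + 0 = z)
a(k)*J(-1) = 2*(-2) = -4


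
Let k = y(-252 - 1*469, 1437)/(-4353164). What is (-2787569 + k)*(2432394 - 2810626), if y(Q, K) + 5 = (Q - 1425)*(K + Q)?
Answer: 1147437074149680450/1088291 ≈ 1.0543e+12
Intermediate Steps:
y(Q, K) = -5 + (-1425 + Q)*(K + Q) (y(Q, K) = -5 + (Q - 1425)*(K + Q) = -5 + (-1425 + Q)*(K + Q))
k = 1536541/4353164 (k = (-5 + (-252 - 1*469)**2 - 1425*1437 - 1425*(-252 - 1*469) + 1437*(-252 - 1*469))/(-4353164) = (-5 + (-252 - 469)**2 - 2047725 - 1425*(-252 - 469) + 1437*(-252 - 469))*(-1/4353164) = (-5 + (-721)**2 - 2047725 - 1425*(-721) + 1437*(-721))*(-1/4353164) = (-5 + 519841 - 2047725 + 1027425 - 1036077)*(-1/4353164) = -1536541*(-1/4353164) = 1536541/4353164 ≈ 0.35297)
(-2787569 + k)*(2432394 - 2810626) = (-2787569 + 1536541/4353164)*(2432394 - 2810626) = -12134743481775/4353164*(-378232) = 1147437074149680450/1088291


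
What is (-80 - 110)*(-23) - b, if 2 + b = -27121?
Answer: 31493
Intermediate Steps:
b = -27123 (b = -2 - 27121 = -27123)
(-80 - 110)*(-23) - b = (-80 - 110)*(-23) - 1*(-27123) = -190*(-23) + 27123 = 4370 + 27123 = 31493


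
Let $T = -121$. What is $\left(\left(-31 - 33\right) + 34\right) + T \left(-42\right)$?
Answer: $5052$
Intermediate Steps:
$\left(\left(-31 - 33\right) + 34\right) + T \left(-42\right) = \left(\left(-31 - 33\right) + 34\right) - -5082 = \left(-64 + 34\right) + 5082 = -30 + 5082 = 5052$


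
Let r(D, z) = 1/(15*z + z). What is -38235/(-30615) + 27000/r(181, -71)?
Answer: -62601549451/2041 ≈ -3.0672e+7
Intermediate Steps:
r(D, z) = 1/(16*z)
-38235/(-30615) + 27000/r(181, -71) = -38235/(-30615) + 27000/(((1/16)/(-71))) = -38235*(-1/30615) + 27000/(((1/16)*(-1/71))) = 2549/2041 + 27000/(-1/1136) = 2549/2041 + 27000*(-1136) = 2549/2041 - 30672000 = -62601549451/2041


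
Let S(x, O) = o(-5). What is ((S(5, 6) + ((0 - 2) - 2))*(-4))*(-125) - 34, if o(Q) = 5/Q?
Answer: -2534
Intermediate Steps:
S(x, O) = -1 (S(x, O) = 5/(-5) = 5*(-1/5) = -1)
((S(5, 6) + ((0 - 2) - 2))*(-4))*(-125) - 34 = ((-1 + ((0 - 2) - 2))*(-4))*(-125) - 34 = ((-1 + (-2 - 2))*(-4))*(-125) - 34 = ((-1 - 4)*(-4))*(-125) - 34 = -5*(-4)*(-125) - 34 = 20*(-125) - 34 = -2500 - 34 = -2534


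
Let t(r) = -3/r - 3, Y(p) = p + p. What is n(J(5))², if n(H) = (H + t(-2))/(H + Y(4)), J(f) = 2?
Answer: 1/400 ≈ 0.0025000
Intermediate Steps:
Y(p) = 2*p
t(r) = -3 - 3/r
n(H) = (-3/2 + H)/(8 + H) (n(H) = (H + (-3 - 3/(-2)))/(H + 2*4) = (H + (-3 - 3*(-½)))/(H + 8) = (H + (-3 + 3/2))/(8 + H) = (H - 3/2)/(8 + H) = (-3/2 + H)/(8 + H))
n(J(5))² = ((-3/2 + 2)/(8 + 2))² = ((½)/10)² = ((⅒)*(½))² = (1/20)² = 1/400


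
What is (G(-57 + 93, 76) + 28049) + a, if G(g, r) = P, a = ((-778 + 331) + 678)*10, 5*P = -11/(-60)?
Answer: 9107711/300 ≈ 30359.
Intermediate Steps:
P = 11/300 (P = (-11/(-60))/5 = (-11*(-1/60))/5 = (⅕)*(11/60) = 11/300 ≈ 0.036667)
a = 2310 (a = (-447 + 678)*10 = 231*10 = 2310)
G(g, r) = 11/300
(G(-57 + 93, 76) + 28049) + a = (11/300 + 28049) + 2310 = 8414711/300 + 2310 = 9107711/300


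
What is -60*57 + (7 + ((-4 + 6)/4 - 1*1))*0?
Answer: -3420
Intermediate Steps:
-60*57 + (7 + ((-4 + 6)/4 - 1*1))*0 = -3420 + (7 + (2*(¼) - 1))*0 = -3420 + (7 + (½ - 1))*0 = -3420 + (7 - ½)*0 = -3420 + (13/2)*0 = -3420 + 0 = -3420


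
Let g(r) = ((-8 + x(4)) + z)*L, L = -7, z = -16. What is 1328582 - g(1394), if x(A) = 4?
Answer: 1328442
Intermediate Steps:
g(r) = 140 (g(r) = ((-8 + 4) - 16)*(-7) = (-4 - 16)*(-7) = -20*(-7) = 140)
1328582 - g(1394) = 1328582 - 1*140 = 1328582 - 140 = 1328442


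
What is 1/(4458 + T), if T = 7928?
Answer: 1/12386 ≈ 8.0736e-5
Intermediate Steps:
1/(4458 + T) = 1/(4458 + 7928) = 1/12386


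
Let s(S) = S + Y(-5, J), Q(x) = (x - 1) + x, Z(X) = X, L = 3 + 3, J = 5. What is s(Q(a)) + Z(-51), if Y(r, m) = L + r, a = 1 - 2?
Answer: -53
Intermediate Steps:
L = 6
a = -1
Y(r, m) = 6 + r
Q(x) = -1 + 2*x (Q(x) = (-1 + x) + x = -1 + 2*x)
s(S) = 1 + S (s(S) = S + (6 - 5) = S + 1 = 1 + S)
s(Q(a)) + Z(-51) = (1 + (-1 + 2*(-1))) - 51 = (1 + (-1 - 2)) - 51 = (1 - 3) - 51 = -2 - 51 = -53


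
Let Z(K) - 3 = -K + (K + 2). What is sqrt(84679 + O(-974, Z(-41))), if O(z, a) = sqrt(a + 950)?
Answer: sqrt(84679 + sqrt(955)) ≈ 291.05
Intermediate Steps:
Z(K) = 5 (Z(K) = 3 + (-K + (K + 2)) = 3 + (-K + (2 + K)) = 3 + 2 = 5)
O(z, a) = sqrt(950 + a)
sqrt(84679 + O(-974, Z(-41))) = sqrt(84679 + sqrt(950 + 5)) = sqrt(84679 + sqrt(955))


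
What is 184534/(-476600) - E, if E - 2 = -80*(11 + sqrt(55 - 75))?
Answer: 209135133/238300 + 160*I*sqrt(5) ≈ 877.61 + 357.77*I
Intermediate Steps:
E = -878 - 160*I*sqrt(5) (E = 2 - 80*(11 + sqrt(55 - 75)) = 2 - 80*(11 + sqrt(-20)) = 2 - 80*(11 + 2*I*sqrt(5)) = 2 + (-880 - 160*I*sqrt(5)) = -878 - 160*I*sqrt(5) ≈ -878.0 - 357.77*I)
184534/(-476600) - E = 184534/(-476600) - (-878 - 160*I*sqrt(5)) = 184534*(-1/476600) + (878 + 160*I*sqrt(5)) = -92267/238300 + (878 + 160*I*sqrt(5)) = 209135133/238300 + 160*I*sqrt(5)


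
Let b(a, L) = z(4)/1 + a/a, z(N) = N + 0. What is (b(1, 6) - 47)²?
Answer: 1764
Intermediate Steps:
z(N) = N
b(a, L) = 5 (b(a, L) = 4/1 + a/a = 4*1 + 1 = 4 + 1 = 5)
(b(1, 6) - 47)² = (5 - 47)² = (-42)² = 1764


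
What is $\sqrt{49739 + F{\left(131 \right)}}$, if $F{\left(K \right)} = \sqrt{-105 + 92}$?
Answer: $\sqrt{49739 + i \sqrt{13}} \approx 223.02 + 0.0081 i$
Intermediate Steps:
$F{\left(K \right)} = i \sqrt{13}$ ($F{\left(K \right)} = \sqrt{-13} = i \sqrt{13}$)
$\sqrt{49739 + F{\left(131 \right)}} = \sqrt{49739 + i \sqrt{13}}$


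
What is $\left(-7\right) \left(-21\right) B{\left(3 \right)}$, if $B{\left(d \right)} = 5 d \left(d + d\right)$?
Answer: $13230$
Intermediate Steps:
$B{\left(d \right)} = 10 d^{2}$ ($B{\left(d \right)} = 5 d 2 d = 10 d^{2}$)
$\left(-7\right) \left(-21\right) B{\left(3 \right)} = \left(-7\right) \left(-21\right) 10 \cdot 3^{2} = 147 \cdot 10 \cdot 9 = 147 \cdot 90 = 13230$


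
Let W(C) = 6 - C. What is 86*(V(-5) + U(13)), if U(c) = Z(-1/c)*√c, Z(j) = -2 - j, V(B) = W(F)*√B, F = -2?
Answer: -2150*√13/13 + 688*I*√5 ≈ -596.3 + 1538.4*I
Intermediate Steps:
V(B) = 8*√B (V(B) = (6 - 1*(-2))*√B = (6 + 2)*√B = 8*√B)
U(c) = √c*(-2 + 1/c) (U(c) = (-2 - (-1)/c)*√c = (-2 + 1/c)*√c = √c*(-2 + 1/c))
86*(V(-5) + U(13)) = 86*(8*√(-5) + (1 - 2*13)/√13) = 86*(8*(I*√5) + (√13/13)*(1 - 26)) = 86*(8*I*√5 + (√13/13)*(-25)) = 86*(8*I*√5 - 25*√13/13) = 86*(-25*√13/13 + 8*I*√5) = -2150*√13/13 + 688*I*√5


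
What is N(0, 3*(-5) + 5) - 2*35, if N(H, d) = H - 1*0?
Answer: -70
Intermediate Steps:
N(H, d) = H (N(H, d) = H + 0 = H)
N(0, 3*(-5) + 5) - 2*35 = 0 - 2*35 = 0 - 70 = -70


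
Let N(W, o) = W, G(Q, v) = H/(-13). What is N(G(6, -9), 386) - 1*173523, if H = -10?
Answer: -2255789/13 ≈ -1.7352e+5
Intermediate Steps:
G(Q, v) = 10/13 (G(Q, v) = -10/(-13) = -10*(-1/13) = 10/13)
N(G(6, -9), 386) - 1*173523 = 10/13 - 1*173523 = 10/13 - 173523 = -2255789/13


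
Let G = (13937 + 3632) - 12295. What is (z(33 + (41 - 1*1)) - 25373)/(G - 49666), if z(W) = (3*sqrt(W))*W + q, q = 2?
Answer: 25371/44392 - 219*sqrt(73)/44392 ≈ 0.52937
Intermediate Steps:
G = 5274 (G = 17569 - 12295 = 5274)
z(W) = 2 + 3*W**(3/2) (z(W) = (3*sqrt(W))*W + 2 = 3*W**(3/2) + 2 = 2 + 3*W**(3/2))
(z(33 + (41 - 1*1)) - 25373)/(G - 49666) = ((2 + 3*(33 + (41 - 1*1))**(3/2)) - 25373)/(5274 - 49666) = ((2 + 3*(33 + (41 - 1))**(3/2)) - 25373)/(-44392) = ((2 + 3*(33 + 40)**(3/2)) - 25373)*(-1/44392) = ((2 + 3*73**(3/2)) - 25373)*(-1/44392) = ((2 + 3*(73*sqrt(73))) - 25373)*(-1/44392) = ((2 + 219*sqrt(73)) - 25373)*(-1/44392) = (-25371 + 219*sqrt(73))*(-1/44392) = 25371/44392 - 219*sqrt(73)/44392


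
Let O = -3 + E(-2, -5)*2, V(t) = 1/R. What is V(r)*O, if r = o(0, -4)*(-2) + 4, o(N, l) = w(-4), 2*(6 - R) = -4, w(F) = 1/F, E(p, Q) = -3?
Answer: -9/8 ≈ -1.1250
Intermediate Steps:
w(F) = 1/F
R = 8 (R = 6 - ½*(-4) = 6 + 2 = 8)
o(N, l) = -¼ (o(N, l) = 1/(-4) = -¼)
r = 9/2 (r = -¼*(-2) + 4 = ½ + 4 = 9/2 ≈ 4.5000)
V(t) = ⅛ (V(t) = 1/8 = ⅛)
O = -9 (O = -3 - 3*2 = -3 - 6 = -9)
V(r)*O = (⅛)*(-9) = -9/8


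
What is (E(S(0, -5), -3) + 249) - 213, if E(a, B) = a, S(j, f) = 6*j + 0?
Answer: 36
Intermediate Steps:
S(j, f) = 6*j
(E(S(0, -5), -3) + 249) - 213 = (6*0 + 249) - 213 = (0 + 249) - 213 = 249 - 213 = 36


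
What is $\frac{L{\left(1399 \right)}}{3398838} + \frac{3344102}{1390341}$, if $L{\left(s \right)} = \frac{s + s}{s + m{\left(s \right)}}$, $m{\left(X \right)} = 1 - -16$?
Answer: $\frac{2682391033382689}{1115228342406888} \approx 2.4052$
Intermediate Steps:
$m{\left(X \right)} = 17$ ($m{\left(X \right)} = 1 + 16 = 17$)
$L{\left(s \right)} = \frac{2 s}{17 + s}$ ($L{\left(s \right)} = \frac{s + s}{s + 17} = \frac{2 s}{17 + s}$)
$\frac{L{\left(1399 \right)}}{3398838} + \frac{3344102}{1390341} = \frac{2 \cdot 1399 \frac{1}{17 + 1399}}{3398838} + \frac{3344102}{1390341} = 2 \cdot 1399 \cdot \frac{1}{1416} \cdot \frac{1}{3398838} + 3344102 \cdot \frac{1}{1390341} = 2 \cdot 1399 \cdot \frac{1}{1416} \cdot \frac{1}{3398838} + \frac{3344102}{1390341} = \frac{1399}{708} \cdot \frac{1}{3398838} + \frac{3344102}{1390341} = \frac{1399}{2406377304} + \frac{3344102}{1390341} = \frac{2682391033382689}{1115228342406888}$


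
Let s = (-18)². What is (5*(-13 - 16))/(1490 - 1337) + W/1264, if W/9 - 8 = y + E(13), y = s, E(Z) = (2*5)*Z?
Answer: 226447/96696 ≈ 2.3418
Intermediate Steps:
s = 324
E(Z) = 10*Z
y = 324
W = 4158 (W = 72 + 9*(324 + 10*13) = 72 + 9*(324 + 130) = 72 + 9*454 = 72 + 4086 = 4158)
(5*(-13 - 16))/(1490 - 1337) + W/1264 = (5*(-13 - 16))/(1490 - 1337) + 4158/1264 = (5*(-29))/153 + 4158*(1/1264) = -145*1/153 + 2079/632 = -145/153 + 2079/632 = 226447/96696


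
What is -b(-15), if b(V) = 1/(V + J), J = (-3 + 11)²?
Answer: -1/49 ≈ -0.020408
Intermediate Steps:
J = 64 (J = 8² = 64)
b(V) = 1/(64 + V) (b(V) = 1/(V + 64) = 1/(64 + V))
-b(-15) = -1/(64 - 15) = -1/49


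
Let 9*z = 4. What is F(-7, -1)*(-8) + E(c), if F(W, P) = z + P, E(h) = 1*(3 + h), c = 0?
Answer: 67/9 ≈ 7.4444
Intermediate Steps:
z = 4/9 (z = (1/9)*4 = 4/9 ≈ 0.44444)
E(h) = 3 + h
F(W, P) = 4/9 + P
F(-7, -1)*(-8) + E(c) = (4/9 - 1)*(-8) + (3 + 0) = -5/9*(-8) + 3 = 40/9 + 3 = 67/9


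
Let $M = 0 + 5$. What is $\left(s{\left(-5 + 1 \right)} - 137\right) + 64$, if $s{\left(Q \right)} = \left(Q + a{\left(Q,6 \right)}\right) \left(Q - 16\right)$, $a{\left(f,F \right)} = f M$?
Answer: $407$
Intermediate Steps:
$M = 5$
$a{\left(f,F \right)} = 5 f$ ($a{\left(f,F \right)} = f 5 = 5 f$)
$s{\left(Q \right)} = 6 Q \left(-16 + Q\right)$ ($s{\left(Q \right)} = \left(Q + 5 Q\right) \left(Q - 16\right) = 6 Q \left(-16 + Q\right)$)
$\left(s{\left(-5 + 1 \right)} - 137\right) + 64 = \left(6 \left(-5 + 1\right) \left(-16 + \left(-5 + 1\right)\right) - 137\right) + 64 = \left(6 \left(-4\right) \left(-16 - 4\right) - 137\right) + 64 = \left(6 \left(-4\right) \left(-20\right) - 137\right) + 64 = \left(480 - 137\right) + 64 = 343 + 64 = 407$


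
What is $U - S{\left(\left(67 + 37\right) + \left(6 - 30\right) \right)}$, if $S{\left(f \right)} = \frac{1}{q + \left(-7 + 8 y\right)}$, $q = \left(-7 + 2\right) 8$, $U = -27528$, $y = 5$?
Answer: $- \frac{192695}{7} \approx -27528.0$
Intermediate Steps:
$q = -40$ ($q = \left(-5\right) 8 = -40$)
$S{\left(f \right)} = - \frac{1}{7}$ ($S{\left(f \right)} = \frac{1}{-40 + \left(-7 + 8 \cdot 5\right)} = \frac{1}{-40 + \left(-7 + 40\right)} = \frac{1}{-40 + 33} = \frac{1}{-7} = - \frac{1}{7}$)
$U - S{\left(\left(67 + 37\right) + \left(6 - 30\right) \right)} = -27528 - - \frac{1}{7} = -27528 + \frac{1}{7} = - \frac{192695}{7}$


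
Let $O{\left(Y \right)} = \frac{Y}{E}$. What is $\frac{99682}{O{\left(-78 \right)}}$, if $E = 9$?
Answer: $- \frac{149523}{13} \approx -11502.0$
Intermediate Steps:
$O{\left(Y \right)} = \frac{Y}{9}$
$\frac{99682}{O{\left(-78 \right)}} = \frac{99682}{\frac{1}{9} \left(-78\right)} = \frac{99682}{- \frac{26}{3}} = 99682 \left(- \frac{3}{26}\right) = - \frac{149523}{13}$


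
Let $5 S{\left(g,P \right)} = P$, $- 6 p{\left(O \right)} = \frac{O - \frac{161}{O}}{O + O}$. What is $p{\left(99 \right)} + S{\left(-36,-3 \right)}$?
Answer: $- \frac{100259}{147015} \approx -0.68196$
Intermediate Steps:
$p{\left(O \right)} = - \frac{O - \frac{161}{O}}{12 O}$ ($p{\left(O \right)} = - \frac{\left(O - \frac{161}{O}\right) \frac{1}{O + O}}{6} = - \frac{\left(O - \frac{161}{O}\right) \frac{1}{2 O}}{6} = - \frac{\frac{1}{2} \frac{1}{O} \left(O - \frac{161}{O}\right)}{6} = - \frac{O - \frac{161}{O}}{12 O}$)
$S{\left(g,P \right)} = \frac{P}{5}$
$p{\left(99 \right)} + S{\left(-36,-3 \right)} = \frac{161 - 99^{2}}{12 \cdot 9801} + \frac{1}{5} \left(-3\right) = \frac{1}{12} \cdot \frac{1}{9801} \left(161 - 9801\right) - \frac{3}{5} = \frac{1}{12} \cdot \frac{1}{9801} \left(-9640\right) - \frac{3}{5} = - \frac{2410}{29403} - \frac{3}{5} = - \frac{100259}{147015}$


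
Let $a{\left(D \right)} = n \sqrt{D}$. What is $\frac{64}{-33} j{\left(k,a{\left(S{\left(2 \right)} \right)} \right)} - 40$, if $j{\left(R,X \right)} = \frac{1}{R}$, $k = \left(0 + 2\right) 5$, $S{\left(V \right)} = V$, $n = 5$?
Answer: $- \frac{6632}{165} \approx -40.194$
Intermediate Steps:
$k = 10$ ($k = 2 \cdot 5 = 10$)
$a{\left(D \right)} = 5 \sqrt{D}$
$\frac{64}{-33} j{\left(k,a{\left(S{\left(2 \right)} \right)} \right)} - 40 = \frac{64 \frac{1}{-33}}{10} - 40 = 64 \left(- \frac{1}{33}\right) \frac{1}{10} - 40 = \left(- \frac{64}{33}\right) \frac{1}{10} - 40 = - \frac{32}{165} - 40 = - \frac{6632}{165}$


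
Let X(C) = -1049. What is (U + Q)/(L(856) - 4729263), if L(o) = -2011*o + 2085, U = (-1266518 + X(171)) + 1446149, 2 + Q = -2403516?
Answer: 1112468/3224297 ≈ 0.34503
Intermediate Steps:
Q = -2403518 (Q = -2 - 2403516 = -2403518)
U = 178582 (U = (-1266518 - 1049) + 1446149 = -1267567 + 1446149 = 178582)
L(o) = 2085 - 2011*o
(U + Q)/(L(856) - 4729263) = (178582 - 2403518)/((2085 - 2011*856) - 4729263) = -2224936/((2085 - 1721416) - 4729263) = -2224936/(-1719331 - 4729263) = -2224936/(-6448594) = -2224936*(-1/6448594) = 1112468/3224297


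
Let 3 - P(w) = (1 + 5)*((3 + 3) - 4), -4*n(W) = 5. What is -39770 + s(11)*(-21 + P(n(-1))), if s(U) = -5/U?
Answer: -437320/11 ≈ -39756.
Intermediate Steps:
n(W) = -5/4 (n(W) = -1/4*5 = -5/4)
P(w) = -9 (P(w) = 3 - (1 + 5)*((3 + 3) - 4) = 3 - 6*(6 - 4) = 3 - 6*2 = 3 - 1*12 = 3 - 12 = -9)
-39770 + s(11)*(-21 + P(n(-1))) = -39770 + (-5/11)*(-21 - 9) = -39770 - 5*1/11*(-30) = -39770 - 5/11*(-30) = -39770 + 150/11 = -437320/11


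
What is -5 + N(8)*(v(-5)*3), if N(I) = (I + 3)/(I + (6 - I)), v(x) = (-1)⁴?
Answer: ½ ≈ 0.50000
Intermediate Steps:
v(x) = 1
N(I) = ½ + I/6 (N(I) = (3 + I)/6 = (3 + I)*(⅙) = ½ + I/6)
-5 + N(8)*(v(-5)*3) = -5 + (½ + (⅙)*8)*(1*3) = -5 + (½ + 4/3)*3 = -5 + (11/6)*3 = -5 + 11/2 = ½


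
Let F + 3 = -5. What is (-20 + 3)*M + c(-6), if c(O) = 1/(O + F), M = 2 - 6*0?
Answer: -477/14 ≈ -34.071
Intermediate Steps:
F = -8 (F = -3 - 5 = -8)
M = 2 (M = 2 + 0 = 2)
c(O) = 1/(-8 + O) (c(O) = 1/(O - 8) = 1/(-8 + O))
(-20 + 3)*M + c(-6) = (-20 + 3)*2 + 1/(-8 - 6) = -17*2 + 1/(-14) = -34 - 1/14 = -477/14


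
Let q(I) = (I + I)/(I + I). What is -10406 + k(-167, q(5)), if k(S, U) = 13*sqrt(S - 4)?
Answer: -10406 + 39*I*sqrt(19) ≈ -10406.0 + 170.0*I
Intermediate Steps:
q(I) = 1 (q(I) = (2*I)/((2*I)) = (2*I)*(1/(2*I)) = 1)
k(S, U) = 13*sqrt(-4 + S)
-10406 + k(-167, q(5)) = -10406 + 13*sqrt(-4 - 167) = -10406 + 13*sqrt(-171) = -10406 + 13*(3*I*sqrt(19)) = -10406 + 39*I*sqrt(19)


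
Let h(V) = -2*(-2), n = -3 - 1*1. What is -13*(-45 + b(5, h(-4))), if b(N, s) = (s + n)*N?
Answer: 585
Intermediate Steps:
n = -4 (n = -3 - 1 = -4)
h(V) = 4
b(N, s) = N*(-4 + s) (b(N, s) = (s - 4)*N = (-4 + s)*N = N*(-4 + s))
-13*(-45 + b(5, h(-4))) = -13*(-45 + 5*(-4 + 4)) = -13*(-45 + 5*0) = -13*(-45 + 0) = -13*(-45) = 585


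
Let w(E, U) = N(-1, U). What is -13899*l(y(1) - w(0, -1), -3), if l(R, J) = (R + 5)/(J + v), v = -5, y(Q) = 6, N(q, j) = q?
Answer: 41697/2 ≈ 20849.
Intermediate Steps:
w(E, U) = -1
l(R, J) = (5 + R)/(-5 + J) (l(R, J) = (R + 5)/(J - 5) = (5 + R)/(-5 + J))
-13899*l(y(1) - w(0, -1), -3) = -13899*(5 + (6 - 1*(-1)))/(-5 - 3) = -13899*(5 + (6 + 1))/(-8) = -(-13899)*(5 + 7)/8 = -(-13899)*12/8 = -13899*(-3/2) = 41697/2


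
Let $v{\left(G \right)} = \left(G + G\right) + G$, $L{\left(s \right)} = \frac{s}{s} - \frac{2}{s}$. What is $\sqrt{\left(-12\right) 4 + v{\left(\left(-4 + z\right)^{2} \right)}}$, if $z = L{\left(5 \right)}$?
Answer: $\frac{3 i \sqrt{37}}{5} \approx 3.6497 i$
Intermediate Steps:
$L{\left(s \right)} = 1 - \frac{2}{s}$
$z = \frac{3}{5}$ ($z = \frac{-2 + 5}{5} = \frac{1}{5} \cdot 3 = \frac{3}{5} \approx 0.6$)
$v{\left(G \right)} = 3 G$ ($v{\left(G \right)} = 2 G + G = 3 G$)
$\sqrt{\left(-12\right) 4 + v{\left(\left(-4 + z\right)^{2} \right)}} = \sqrt{\left(-12\right) 4 + 3 \left(-4 + \frac{3}{5}\right)^{2}} = \sqrt{-48 + 3 \left(- \frac{17}{5}\right)^{2}} = \sqrt{-48 + 3 \cdot \frac{289}{25}} = \sqrt{-48 + \frac{867}{25}} = \sqrt{- \frac{333}{25}} = \frac{3 i \sqrt{37}}{5}$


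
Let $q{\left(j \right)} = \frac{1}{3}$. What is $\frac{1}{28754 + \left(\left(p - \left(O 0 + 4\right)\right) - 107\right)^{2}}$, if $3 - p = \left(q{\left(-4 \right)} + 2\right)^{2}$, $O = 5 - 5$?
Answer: $\frac{81}{3371515} \approx 2.4025 \cdot 10^{-5}$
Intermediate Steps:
$q{\left(j \right)} = \frac{1}{3}$
$O = 0$
$p = - \frac{22}{9}$ ($p = 3 - \left(\frac{1}{3} + 2\right)^{2} = 3 - \left(\frac{7}{3}\right)^{2} = 3 - \frac{49}{9} = - \frac{22}{9} \approx -2.4444$)
$\frac{1}{28754 + \left(\left(p - \left(O 0 + 4\right)\right) - 107\right)^{2}} = \frac{1}{28754 + \left(\left(- \frac{22}{9} - \left(0 \cdot 0 + 4\right)\right) - 107\right)^{2}} = \frac{1}{28754 + \left(\left(- \frac{22}{9} - \left(0 + 4\right)\right) - 107\right)^{2}} = \frac{1}{28754 + \left(\left(- \frac{22}{9} - 4\right) - 107\right)^{2}} = \frac{1}{28754 + \left(- \frac{58}{9} - 107\right)^{2}} = \frac{1}{28754 + \left(- \frac{1021}{9}\right)^{2}} = \frac{1}{28754 + \frac{1042441}{81}} = \frac{1}{\frac{3371515}{81}} = \frac{81}{3371515}$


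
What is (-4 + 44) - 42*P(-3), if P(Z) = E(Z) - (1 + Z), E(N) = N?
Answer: 82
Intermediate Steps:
P(Z) = -1 (P(Z) = Z - (1 + Z) = Z + (-1 - Z) = -1)
(-4 + 44) - 42*P(-3) = (-4 + 44) - 42*(-1) = 40 + 42 = 82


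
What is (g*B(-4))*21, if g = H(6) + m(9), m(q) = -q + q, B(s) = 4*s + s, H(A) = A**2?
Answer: -15120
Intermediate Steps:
B(s) = 5*s
m(q) = 0
g = 36 (g = 6**2 + 0 = 36 + 0 = 36)
(g*B(-4))*21 = (36*(5*(-4)))*21 = (36*(-20))*21 = -720*21 = -15120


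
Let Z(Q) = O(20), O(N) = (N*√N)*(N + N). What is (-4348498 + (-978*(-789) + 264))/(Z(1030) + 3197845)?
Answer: -2287477368848/2045239968805 + 228901888*√5/409047993761 ≈ -1.1172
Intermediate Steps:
O(N) = 2*N^(5/2) (O(N) = N^(3/2)*(2*N) = 2*N^(5/2))
Z(Q) = 1600*√5 (Z(Q) = 2*20^(5/2) = 2*(800*√5) = 1600*√5)
(-4348498 + (-978*(-789) + 264))/(Z(1030) + 3197845) = (-4348498 + (-978*(-789) + 264))/(1600*√5 + 3197845) = (-4348498 + (771642 + 264))/(3197845 + 1600*√5) = (-4348498 + 771906)/(3197845 + 1600*√5) = -3576592/(3197845 + 1600*√5)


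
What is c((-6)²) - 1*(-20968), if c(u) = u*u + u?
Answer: 22300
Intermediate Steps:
c(u) = u + u² (c(u) = u² + u = u + u²)
c((-6)²) - 1*(-20968) = (-6)²*(1 + (-6)²) - 1*(-20968) = 36*(1 + 36) + 20968 = 36*37 + 20968 = 1332 + 20968 = 22300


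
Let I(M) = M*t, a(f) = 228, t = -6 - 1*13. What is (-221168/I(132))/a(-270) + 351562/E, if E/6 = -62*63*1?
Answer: -680028805/46532178 ≈ -14.614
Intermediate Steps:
t = -19 (t = -6 - 13 = -19)
I(M) = -19*M (I(M) = M*(-19) = -19*M)
E = -23436 (E = 6*(-62*63*1) = 6*(-3906*1) = 6*(-3906) = -23436)
(-221168/I(132))/a(-270) + 351562/E = -221168/((-19*132))/228 + 351562/(-23436) = -221168/(-2508)*(1/228) + 351562*(-1/23436) = -221168*(-1/2508)*(1/228) - 175781/11718 = (55292/627)*(1/228) - 175781/11718 = 13823/35739 - 175781/11718 = -680028805/46532178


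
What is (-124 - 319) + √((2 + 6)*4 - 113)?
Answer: -443 + 9*I ≈ -443.0 + 9.0*I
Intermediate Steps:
(-124 - 319) + √((2 + 6)*4 - 113) = -443 + √(8*4 - 113) = -443 + √(32 - 113) = -443 + √(-81) = -443 + 9*I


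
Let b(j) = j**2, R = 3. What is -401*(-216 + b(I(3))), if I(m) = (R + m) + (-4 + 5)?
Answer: 66967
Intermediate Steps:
I(m) = 4 + m (I(m) = (3 + m) + (-4 + 5) = (3 + m) + 1 = 4 + m)
-401*(-216 + b(I(3))) = -401*(-216 + (4 + 3)**2) = -401*(-216 + 7**2) = -401*(-216 + 49) = -401*(-167) = 66967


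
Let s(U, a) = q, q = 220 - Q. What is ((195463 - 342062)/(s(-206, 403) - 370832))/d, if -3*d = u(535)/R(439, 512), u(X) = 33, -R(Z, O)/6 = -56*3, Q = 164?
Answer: -879594/24277 ≈ -36.232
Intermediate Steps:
R(Z, O) = 1008 (R(Z, O) = -(-336)*3 = -6*(-168) = 1008)
q = 56 (q = 220 - 1*164 = 220 - 164 = 56)
s(U, a) = 56
d = -11/1008 ≈ -0.010913
((195463 - 342062)/(s(-206, 403) - 370832))/d = ((195463 - 342062)/(56 - 370832))/(-11/1008) = -146599/(-370776)*(-1008/11) = -146599*(-1/370776)*(-1008/11) = (146599/370776)*(-1008/11) = -879594/24277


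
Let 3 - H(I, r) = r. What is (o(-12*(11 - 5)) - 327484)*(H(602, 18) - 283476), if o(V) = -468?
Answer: 92971440432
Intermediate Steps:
H(I, r) = 3 - r
(o(-12*(11 - 5)) - 327484)*(H(602, 18) - 283476) = (-468 - 327484)*((3 - 1*18) - 283476) = -327952*((3 - 18) - 283476) = -327952*(-15 - 283476) = -327952*(-283491) = 92971440432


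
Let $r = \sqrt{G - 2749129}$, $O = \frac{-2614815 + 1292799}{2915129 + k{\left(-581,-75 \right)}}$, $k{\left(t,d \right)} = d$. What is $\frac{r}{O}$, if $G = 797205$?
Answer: $- \frac{1457527 i \sqrt{487981}}{330504} \approx - 3080.6 i$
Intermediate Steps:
$O = - \frac{661008}{1457527}$ ($O = \frac{-2614815 + 1292799}{2915129 - 75} = - \frac{1322016}{2915054} = \left(-1322016\right) \frac{1}{2915054} = - \frac{661008}{1457527} \approx -0.45351$)
$r = 2 i \sqrt{487981}$ ($r = \sqrt{797205 - 2749129} = \sqrt{-1951924} = 2 i \sqrt{487981} \approx 1397.1 i$)
$\frac{r}{O} = \frac{2 i \sqrt{487981}}{- \frac{661008}{1457527}} = 2 i \sqrt{487981} \left(- \frac{1457527}{661008}\right) = - \frac{1457527 i \sqrt{487981}}{330504}$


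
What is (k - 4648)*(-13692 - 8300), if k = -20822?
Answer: 560136240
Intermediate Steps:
(k - 4648)*(-13692 - 8300) = (-20822 - 4648)*(-13692 - 8300) = -25470*(-21992) = 560136240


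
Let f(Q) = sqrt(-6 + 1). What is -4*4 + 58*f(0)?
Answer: -16 + 58*I*sqrt(5) ≈ -16.0 + 129.69*I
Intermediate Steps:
f(Q) = I*sqrt(5) (f(Q) = sqrt(-5) = I*sqrt(5))
-4*4 + 58*f(0) = -4*4 + 58*(I*sqrt(5)) = -16 + 58*I*sqrt(5)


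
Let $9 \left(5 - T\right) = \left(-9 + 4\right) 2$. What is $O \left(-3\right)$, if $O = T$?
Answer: $- \frac{55}{3} \approx -18.333$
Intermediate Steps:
$T = \frac{55}{9}$ ($T = 5 - \frac{\left(-9 + 4\right) 2}{9} = 5 - \frac{\left(-5\right) 2}{9} = 5 - - \frac{10}{9} = 5 + \frac{10}{9} = \frac{55}{9} \approx 6.1111$)
$O = \frac{55}{9} \approx 6.1111$
$O \left(-3\right) = \frac{55}{9} \left(-3\right) = - \frac{55}{3}$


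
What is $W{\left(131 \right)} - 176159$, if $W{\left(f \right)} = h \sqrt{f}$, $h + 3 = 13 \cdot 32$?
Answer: $-176159 + 413 \sqrt{131} \approx -1.7143 \cdot 10^{5}$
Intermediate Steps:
$h = 413$ ($h = -3 + 13 \cdot 32 = -3 + 416 = 413$)
$W{\left(f \right)} = 413 \sqrt{f}$
$W{\left(131 \right)} - 176159 = 413 \sqrt{131} - 176159 = -176159 + 413 \sqrt{131}$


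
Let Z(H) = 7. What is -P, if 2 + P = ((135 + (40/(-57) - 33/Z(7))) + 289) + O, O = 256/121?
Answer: -20214401/48279 ≈ -418.70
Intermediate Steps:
O = 256/121 (O = 256*(1/121) = 256/121 ≈ 2.1157)
P = 20214401/48279 (P = -2 + (((135 + (40/(-57) - 33/7)) + 289) + 256/121) = -2 + (((135 + (40*(-1/57) - 33*⅐)) + 289) + 256/121) = -2 + (((135 + (-40/57 - 33/7)) + 289) + 256/121) = -2 + (((135 - 2161/399) + 289) + 256/121) = -2 + ((51704/399 + 289) + 256/121) = -2 + (167015/399 + 256/121) = -2 + 20310959/48279 = 20214401/48279 ≈ 418.70)
-P = -1*20214401/48279 = -20214401/48279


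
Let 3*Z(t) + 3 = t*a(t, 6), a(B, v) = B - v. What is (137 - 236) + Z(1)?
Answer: -305/3 ≈ -101.67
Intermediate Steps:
Z(t) = -1 + t*(-6 + t)/3 (Z(t) = -1 + (t*(t - 1*6))/3 = -1 + (t*(t - 6))/3 = -1 + (t*(-6 + t))/3 = -1 + t*(-6 + t)/3)
(137 - 236) + Z(1) = (137 - 236) + (-1 + (1/3)*1*(-6 + 1)) = -99 + (-1 + (1/3)*1*(-5)) = -99 + (-1 - 5/3) = -99 - 8/3 = -305/3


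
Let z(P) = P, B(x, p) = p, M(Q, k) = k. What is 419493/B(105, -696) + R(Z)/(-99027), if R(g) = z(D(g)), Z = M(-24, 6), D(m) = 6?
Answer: -4615681943/7658088 ≈ -602.72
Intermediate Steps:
Z = 6
R(g) = 6
419493/B(105, -696) + R(Z)/(-99027) = 419493/(-696) + 6/(-99027) = 419493*(-1/696) + 6*(-1/99027) = -139831/232 - 2/33009 = -4615681943/7658088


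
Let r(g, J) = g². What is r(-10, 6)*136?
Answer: 13600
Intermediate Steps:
r(-10, 6)*136 = (-10)²*136 = 100*136 = 13600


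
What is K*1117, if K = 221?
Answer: 246857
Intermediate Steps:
K*1117 = 221*1117 = 246857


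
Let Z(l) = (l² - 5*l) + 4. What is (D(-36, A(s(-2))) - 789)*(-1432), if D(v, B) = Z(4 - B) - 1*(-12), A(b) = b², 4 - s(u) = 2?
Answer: 1106936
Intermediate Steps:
s(u) = 2 (s(u) = 4 - 1*2 = 4 - 2 = 2)
Z(l) = 4 + l² - 5*l
D(v, B) = -4 + (4 - B)² + 5*B (D(v, B) = (4 + (4 - B)² - 5*(4 - B)) - 1*(-12) = (4 + (4 - B)² + (-20 + 5*B)) + 12 = (-16 + (4 - B)² + 5*B) + 12 = -4 + (4 - B)² + 5*B)
(D(-36, A(s(-2))) - 789)*(-1432) = ((12 + (2²)² - 3*2²) - 789)*(-1432) = ((12 + 4² - 3*4) - 789)*(-1432) = ((12 + 16 - 12) - 789)*(-1432) = (16 - 789)*(-1432) = -773*(-1432) = 1106936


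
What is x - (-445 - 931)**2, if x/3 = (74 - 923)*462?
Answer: -3070090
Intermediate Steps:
x = -1176714 (x = 3*((74 - 923)*462) = 3*(-849*462) = 3*(-392238) = -1176714)
x - (-445 - 931)**2 = -1176714 - (-445 - 931)**2 = -1176714 - 1*(-1376)**2 = -1176714 - 1*1893376 = -1176714 - 1893376 = -3070090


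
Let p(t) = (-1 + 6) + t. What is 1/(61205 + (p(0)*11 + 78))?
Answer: 1/61338 ≈ 1.6303e-5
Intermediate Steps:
p(t) = 5 + t
1/(61205 + (p(0)*11 + 78)) = 1/(61205 + ((5 + 0)*11 + 78)) = 1/(61205 + (5*11 + 78)) = 1/(61205 + (55 + 78)) = 1/(61205 + 133) = 1/61338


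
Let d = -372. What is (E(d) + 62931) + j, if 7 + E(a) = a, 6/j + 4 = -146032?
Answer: 4567421933/73018 ≈ 62552.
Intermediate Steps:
j = -3/73018 (j = 6/(-4 - 146032) = 6/(-146036) = 6*(-1/146036) = -3/73018 ≈ -4.1086e-5)
E(a) = -7 + a
(E(d) + 62931) + j = ((-7 - 372) + 62931) - 3/73018 = (-379 + 62931) - 3/73018 = 62552 - 3/73018 = 4567421933/73018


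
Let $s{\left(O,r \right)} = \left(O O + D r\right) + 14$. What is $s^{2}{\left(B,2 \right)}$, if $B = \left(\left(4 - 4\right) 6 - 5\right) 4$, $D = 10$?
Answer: $188356$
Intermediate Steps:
$B = -20$ ($B = \left(0 \cdot 6 - 5\right) 4 = \left(0 - 5\right) 4 = \left(-5\right) 4 = -20$)
$s{\left(O,r \right)} = 14 + O^{2} + 10 r$ ($s{\left(O,r \right)} = \left(O O + 10 r\right) + 14 = \left(O^{2} + 10 r\right) + 14 = 14 + O^{2} + 10 r$)
$s^{2}{\left(B,2 \right)} = \left(14 + \left(-20\right)^{2} + 10 \cdot 2\right)^{2} = \left(14 + 400 + 20\right)^{2} = 434^{2} = 188356$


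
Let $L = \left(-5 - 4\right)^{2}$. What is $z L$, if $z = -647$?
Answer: $-52407$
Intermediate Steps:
$L = 81$ ($L = \left(-9\right)^{2} = 81$)
$z L = \left(-647\right) 81 = -52407$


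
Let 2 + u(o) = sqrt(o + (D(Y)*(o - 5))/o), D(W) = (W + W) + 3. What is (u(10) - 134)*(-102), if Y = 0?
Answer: 13872 - 51*sqrt(46) ≈ 13526.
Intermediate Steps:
D(W) = 3 + 2*W (D(W) = 2*W + 3 = 3 + 2*W)
u(o) = -2 + sqrt(o + (-15 + 3*o)/o) (u(o) = -2 + sqrt(o + ((3 + 2*0)*(o - 5))/o) = -2 + sqrt(o + ((3 + 0)*(-5 + o))/o) = -2 + sqrt(o + (3*(-5 + o))/o) = -2 + sqrt(o + (-15 + 3*o)/o))
(u(10) - 134)*(-102) = ((-2 + sqrt(3 + 10 - 15/10)) - 134)*(-102) = ((-2 + sqrt(3 + 10 - 15*1/10)) - 134)*(-102) = ((-2 + sqrt(3 + 10 - 3/2)) - 134)*(-102) = ((-2 + sqrt(23/2)) - 134)*(-102) = ((-2 + sqrt(46)/2) - 134)*(-102) = (-136 + sqrt(46)/2)*(-102) = 13872 - 51*sqrt(46)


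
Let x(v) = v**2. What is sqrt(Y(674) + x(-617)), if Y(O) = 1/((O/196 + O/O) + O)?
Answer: 3*sqrt(186982643313463)/66487 ≈ 617.00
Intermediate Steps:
Y(O) = 1/(1 + 197*O/196) (Y(O) = 1/((O*(1/196) + 1) + O) = 1/((O/196 + 1) + O) = 1/((1 + O/196) + O) = 1/(1 + 197*O/196))
sqrt(Y(674) + x(-617)) = sqrt(196/(196 + 197*674) + (-617)**2) = sqrt(196/(196 + 132778) + 380689) = sqrt(196/132974 + 380689) = sqrt(196*(1/132974) + 380689) = sqrt(98/66487 + 380689) = sqrt(25310869641/66487) = 3*sqrt(186982643313463)/66487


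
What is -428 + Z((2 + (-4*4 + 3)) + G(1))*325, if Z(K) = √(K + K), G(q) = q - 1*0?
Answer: -428 + 650*I*√5 ≈ -428.0 + 1453.4*I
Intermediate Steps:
G(q) = q (G(q) = q + 0 = q)
Z(K) = √2*√K (Z(K) = √(2*K) = √2*√K)
-428 + Z((2 + (-4*4 + 3)) + G(1))*325 = -428 + (√2*√((2 + (-4*4 + 3)) + 1))*325 = -428 + (√2*√((2 + (-16 + 3)) + 1))*325 = -428 + (√2*√((2 - 13) + 1))*325 = -428 + (√2*√(-11 + 1))*325 = -428 + (√2*√(-10))*325 = -428 + (√2*(I*√10))*325 = -428 + (2*I*√5)*325 = -428 + 650*I*√5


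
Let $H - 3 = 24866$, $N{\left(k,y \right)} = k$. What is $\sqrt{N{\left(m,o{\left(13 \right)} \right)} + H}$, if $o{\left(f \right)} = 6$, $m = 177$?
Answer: $\sqrt{25046} \approx 158.26$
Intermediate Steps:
$H = 24869$ ($H = 3 + 24866 = 24869$)
$\sqrt{N{\left(m,o{\left(13 \right)} \right)} + H} = \sqrt{177 + 24869} = \sqrt{25046}$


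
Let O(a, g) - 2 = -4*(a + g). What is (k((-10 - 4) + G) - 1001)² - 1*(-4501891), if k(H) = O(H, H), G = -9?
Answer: 5166116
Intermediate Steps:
O(a, g) = 2 - 4*a - 4*g (O(a, g) = 2 - 4*(a + g) = 2 + (-4*a - 4*g) = 2 - 4*a - 4*g)
k(H) = 2 - 8*H (k(H) = 2 - 4*H - 4*H = 2 - 8*H)
(k((-10 - 4) + G) - 1001)² - 1*(-4501891) = ((2 - 8*((-10 - 4) - 9)) - 1001)² - 1*(-4501891) = ((2 - 8*(-14 - 9)) - 1001)² + 4501891 = ((2 - 8*(-23)) - 1001)² + 4501891 = ((2 + 184) - 1001)² + 4501891 = (186 - 1001)² + 4501891 = (-815)² + 4501891 = 664225 + 4501891 = 5166116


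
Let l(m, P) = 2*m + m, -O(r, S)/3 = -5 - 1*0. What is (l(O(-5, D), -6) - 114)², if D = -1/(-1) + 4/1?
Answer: 4761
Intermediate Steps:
D = 5 (D = -1*(-1) + 4*1 = 1 + 4 = 5)
O(r, S) = 15 (O(r, S) = -3*(-5 - 1*0) = -3*(-5 + 0) = -3*(-5) = 15)
l(m, P) = 3*m
(l(O(-5, D), -6) - 114)² = (3*15 - 114)² = (45 - 114)² = (-69)² = 4761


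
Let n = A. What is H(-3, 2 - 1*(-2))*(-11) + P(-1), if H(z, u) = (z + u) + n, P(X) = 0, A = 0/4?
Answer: -11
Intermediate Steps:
A = 0 (A = 0*(¼) = 0)
n = 0
H(z, u) = u + z (H(z, u) = (z + u) + 0 = (u + z) + 0 = u + z)
H(-3, 2 - 1*(-2))*(-11) + P(-1) = ((2 - 1*(-2)) - 3)*(-11) + 0 = ((2 + 2) - 3)*(-11) + 0 = (4 - 3)*(-11) + 0 = 1*(-11) + 0 = -11 + 0 = -11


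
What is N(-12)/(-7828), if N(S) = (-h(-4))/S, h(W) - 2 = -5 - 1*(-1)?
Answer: 1/46968 ≈ 2.1291e-5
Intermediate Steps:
h(W) = -2 (h(W) = 2 + (-5 - 1*(-1)) = 2 + (-5 + 1) = 2 - 4 = -2)
N(S) = 2/S (N(S) = (-1*(-2))/S = 2/S)
N(-12)/(-7828) = (2/(-12))/(-7828) = (2*(-1/12))*(-1/7828) = -1/6*(-1/7828) = 1/46968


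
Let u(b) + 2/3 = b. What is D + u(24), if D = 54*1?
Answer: 232/3 ≈ 77.333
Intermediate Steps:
u(b) = -⅔ + b
D = 54
D + u(24) = 54 + (-⅔ + 24) = 54 + 70/3 = 232/3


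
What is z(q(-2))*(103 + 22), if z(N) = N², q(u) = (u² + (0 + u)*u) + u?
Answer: 4500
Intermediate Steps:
q(u) = u + 2*u² (q(u) = (u² + u*u) + u = (u² + u²) + u = 2*u² + u = u + 2*u²)
z(q(-2))*(103 + 22) = (-2*(1 + 2*(-2)))²*(103 + 22) = (-2*(1 - 4))²*125 = (-2*(-3))²*125 = 6²*125 = 36*125 = 4500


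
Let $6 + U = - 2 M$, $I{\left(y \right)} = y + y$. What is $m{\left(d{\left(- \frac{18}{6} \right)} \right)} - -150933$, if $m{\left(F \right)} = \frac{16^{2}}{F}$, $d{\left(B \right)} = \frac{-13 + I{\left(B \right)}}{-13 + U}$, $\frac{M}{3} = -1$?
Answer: $\frac{2871055}{19} \approx 1.5111 \cdot 10^{5}$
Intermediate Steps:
$M = -3$ ($M = 3 \left(-1\right) = -3$)
$I{\left(y \right)} = 2 y$
$U = 0$ ($U = -6 - -6 = -6 + 6 = 0$)
$d{\left(B \right)} = 1 - \frac{2 B}{13}$ ($d{\left(B \right)} = \frac{-13 + 2 B}{-13 + 0} = \frac{-13 + 2 B}{-13} = \left(-13 + 2 B\right) \left(- \frac{1}{13}\right) = 1 - \frac{2 B}{13}$)
$m{\left(F \right)} = \frac{256}{F}$
$m{\left(d{\left(- \frac{18}{6} \right)} \right)} - -150933 = \frac{256}{1 - \frac{2 \left(- \frac{18}{6}\right)}{13}} - -150933 = \frac{256}{1 - \frac{2 \left(\left(-18\right) \frac{1}{6}\right)}{13}} + 150933 = \frac{256}{1 - - \frac{6}{13}} + 150933 = \frac{256}{1 + \frac{6}{13}} + 150933 = \frac{256}{\frac{19}{13}} + 150933 = 256 \cdot \frac{13}{19} + 150933 = \frac{3328}{19} + 150933 = \frac{2871055}{19}$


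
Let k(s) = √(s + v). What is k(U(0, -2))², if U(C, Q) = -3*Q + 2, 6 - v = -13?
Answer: 27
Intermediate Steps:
v = 19 (v = 6 - 1*(-13) = 6 + 13 = 19)
U(C, Q) = 2 - 3*Q
k(s) = √(19 + s) (k(s) = √(s + 19) = √(19 + s))
k(U(0, -2))² = (√(19 + (2 - 3*(-2))))² = (√(19 + (2 + 6)))² = (√(19 + 8))² = (√27)² = (3*√3)² = 27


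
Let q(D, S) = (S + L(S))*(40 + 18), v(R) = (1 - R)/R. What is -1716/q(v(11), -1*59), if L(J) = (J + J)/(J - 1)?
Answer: 25740/49619 ≈ 0.51875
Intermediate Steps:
L(J) = 2*J/(-1 + J) (L(J) = (2*J)/(-1 + J) = 2*J/(-1 + J))
v(R) = (1 - R)/R
q(D, S) = 58*S + 116*S/(-1 + S) (q(D, S) = (S + 2*S/(-1 + S))*(40 + 18) = (S + 2*S/(-1 + S))*58 = 58*S + 116*S/(-1 + S))
-1716/q(v(11), -1*59) = -1716*(-(-1 - 1*59)/(3422*(1 - 1*59))) = -1716*(-(-1 - 59)/(3422*(1 - 59))) = -1716/(58*(-59)*(-58)/(-60)) = -1716/(58*(-59)*(-1/60)*(-58)) = -1716/(-49619/15) = -1716*(-15/49619) = 25740/49619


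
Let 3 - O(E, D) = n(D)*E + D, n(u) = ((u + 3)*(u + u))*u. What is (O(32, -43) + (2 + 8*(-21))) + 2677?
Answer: 4735997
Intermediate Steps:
n(u) = 2*u**2*(3 + u) (n(u) = ((3 + u)*(2*u))*u = (2*u*(3 + u))*u = 2*u**2*(3 + u))
O(E, D) = 3 - D - 2*E*D**2*(3 + D) (O(E, D) = 3 - ((2*D**2*(3 + D))*E + D) = 3 - (2*E*D**2*(3 + D) + D) = 3 - (D + 2*E*D**2*(3 + D)) = 3 + (-D - 2*E*D**2*(3 + D)) = 3 - D - 2*E*D**2*(3 + D))
(O(32, -43) + (2 + 8*(-21))) + 2677 = ((3 - 1*(-43) - 2*32*(-43)**2*(3 - 43)) + (2 + 8*(-21))) + 2677 = ((3 + 43 - 2*32*1849*(-40)) + (2 - 168)) + 2677 = ((3 + 43 + 4733440) - 166) + 2677 = (4733486 - 166) + 2677 = 4733320 + 2677 = 4735997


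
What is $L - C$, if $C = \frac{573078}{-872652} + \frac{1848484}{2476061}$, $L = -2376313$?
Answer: $- \frac{77796875100593431}{32738478542} \approx -2.3763 \cdot 10^{6}$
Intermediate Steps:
$C = \frac{2941017785}{32738478542}$ ($C = 573078 \left(- \frac{1}{872652}\right) + 1848484 \cdot \frac{1}{2476061} = - \frac{8683}{13222} + \frac{1848484}{2476061} = \frac{2941017785}{32738478542} \approx 0.089834$)
$L - C = -2376313 - \frac{2941017785}{32738478542} = - \frac{77796875100593431}{32738478542}$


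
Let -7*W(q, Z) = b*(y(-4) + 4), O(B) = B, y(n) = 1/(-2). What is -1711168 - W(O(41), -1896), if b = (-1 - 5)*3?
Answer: -1711177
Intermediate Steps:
y(n) = -½
b = -18 (b = -6*3 = -18)
W(q, Z) = 9 (W(q, Z) = -(-18)*(-½ + 4)/7 = -(-18)*7/(7*2) = -⅐*(-63) = 9)
-1711168 - W(O(41), -1896) = -1711168 - 1*9 = -1711168 - 9 = -1711177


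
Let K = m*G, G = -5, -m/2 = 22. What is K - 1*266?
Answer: -46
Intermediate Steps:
m = -44 (m = -2*22 = -44)
K = 220 (K = -44*(-5) = 220)
K - 1*266 = 220 - 1*266 = 220 - 266 = -46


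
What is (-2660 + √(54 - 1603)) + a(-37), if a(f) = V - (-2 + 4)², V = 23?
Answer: -2641 + I*√1549 ≈ -2641.0 + 39.357*I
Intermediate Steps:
a(f) = 19 (a(f) = 23 - (-2 + 4)² = 23 - 1*2² = 23 - 1*4 = 23 - 4 = 19)
(-2660 + √(54 - 1603)) + a(-37) = (-2660 + √(54 - 1603)) + 19 = (-2660 + √(-1549)) + 19 = (-2660 + I*√1549) + 19 = -2641 + I*√1549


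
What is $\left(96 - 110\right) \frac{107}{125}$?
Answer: $- \frac{1498}{125} \approx -11.984$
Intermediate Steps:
$\left(96 - 110\right) \frac{107}{125} = - 14 \cdot 107 \cdot \frac{1}{125} = \left(-14\right) \frac{107}{125} = - \frac{1498}{125}$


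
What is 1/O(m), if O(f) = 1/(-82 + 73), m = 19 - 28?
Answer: -9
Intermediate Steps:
m = -9
O(f) = -1/9 (O(f) = 1/(-9) = -1/9)
1/O(m) = 1/(-1/9) = -9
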